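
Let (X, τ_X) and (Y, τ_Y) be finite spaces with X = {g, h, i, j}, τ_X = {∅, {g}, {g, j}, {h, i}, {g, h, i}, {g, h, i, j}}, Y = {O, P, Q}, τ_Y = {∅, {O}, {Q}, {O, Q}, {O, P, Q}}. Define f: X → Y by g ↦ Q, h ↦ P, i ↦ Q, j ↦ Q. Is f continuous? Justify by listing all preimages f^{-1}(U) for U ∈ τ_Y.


f is NOT continuous.

Compute f^{-1}(U) for each U ∈ τ_Y:
  U = ∅: f^{-1}(U) = ∅ ∈ τ_X ✓.
  U = {O}: f^{-1}(U) = ∅ ∈ τ_X ✓.
  U = {Q}: f^{-1}(U) = {g, i, j} ∉ τ_X ✗.
  U = {O, Q}: f^{-1}(U) = {g, i, j} ∉ τ_X ✗.
  U = {O, P, Q}: f^{-1}(U) = {g, h, i, j} ∈ τ_X ✓.
Found U = {Q} with f^{-1}(U) = {g, i, j} not in τ_X. Therefore f is NOT continuous.


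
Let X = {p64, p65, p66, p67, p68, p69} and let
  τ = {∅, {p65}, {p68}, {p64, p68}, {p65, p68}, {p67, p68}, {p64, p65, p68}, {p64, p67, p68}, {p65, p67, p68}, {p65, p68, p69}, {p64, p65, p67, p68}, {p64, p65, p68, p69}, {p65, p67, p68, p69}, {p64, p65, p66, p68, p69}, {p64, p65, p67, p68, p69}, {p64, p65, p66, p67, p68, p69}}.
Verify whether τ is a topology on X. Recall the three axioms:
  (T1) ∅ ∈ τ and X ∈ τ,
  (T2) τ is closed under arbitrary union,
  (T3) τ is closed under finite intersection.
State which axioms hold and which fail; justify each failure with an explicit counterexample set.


τ IS a topology on X.

Axiom (T1): ∅ ∈ τ? Yes; X ∈ τ? Yes.
Axiom (T2/T3): check pairwise unions and intersections of members of τ.
All pairwise intersections and unions checked — each lies in τ. Therefore τ satisfies (T1), (T2), (T3): it IS a topology on X.


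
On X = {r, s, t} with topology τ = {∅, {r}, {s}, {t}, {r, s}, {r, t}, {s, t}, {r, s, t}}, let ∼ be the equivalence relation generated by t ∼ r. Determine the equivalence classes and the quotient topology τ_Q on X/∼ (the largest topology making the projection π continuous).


X/∼ = {[r=t], [s]}; |τ_Q| = 4.

Equivalence classes: [r=t], [s].
Quotient map π: X → X/∼ sends r ↦ [r=t], s ↦ [s], t ↦ [r=t].
For each subset V ⊆ X/∼, compute π^{-1}(V) ⊆ X and check whether π^{-1}(V) ∈ τ. V is open in τ_Q iff π^{-1}(V) ∈ τ.
  V = {}: π^{-1}(V) = ∅ ∈ τ ✓.
  V = {[r=t]}: π^{-1}(V) = {r, t} ∈ τ ✓.
  V = {[s]}: π^{-1}(V) = {s} ∈ τ ✓.
  V = {[r=t], [s]}: π^{-1}(V) = {r, s, t} ∈ τ ✓.
Open sets in the quotient: τ_Q = {{}, {[r=t]}, {[s]}, {[r=t], [s]}} (4 elements).


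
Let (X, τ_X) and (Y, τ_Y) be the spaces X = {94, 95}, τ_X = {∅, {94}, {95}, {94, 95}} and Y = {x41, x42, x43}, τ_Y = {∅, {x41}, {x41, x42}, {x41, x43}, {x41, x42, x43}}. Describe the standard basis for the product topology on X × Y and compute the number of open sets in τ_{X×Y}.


Basis B = {∅ × ∅, {94} × {x41}, {95} × {x41}, {94} × {x41, x42}, {94} × {x41, x43}, {94, 95} × {x41}, {95} × {x41, x42}, {95} × {x41, x43}, {94} × {x41, x42, x43}, {95} × {x41, x42, x43}, {94, 95} × {x41, x42}, {94, 95} × {x41, x43}, {94, 95} × {x41, x42, x43}}; |τ_{X×Y}| = 25.

Enumerate products U × V with U ∈ τ_X, V ∈ τ_Y (deduplicated):
  ∅ × ∅ = {} (∅)
  {94} × {x41} = {(94,x41)}
  {95} × {x41} = {(95,x41)}
  {94} × {x41, x42} = {(94,x41), (94,x42)}
  {94} × {x41, x43} = {(94,x41), (94,x43)}
  {94, 95} × {x41} = {(94,x41), (95,x41)}
  {95} × {x41, x42} = {(95,x41), (95,x42)}
  {95} × {x41, x43} = {(95,x41), (95,x43)}
  {94} × {x41, x42, x43} = {(94,x41), (94,x42), (94,x43)}
  {95} × {x41, x42, x43} = {(95,x41), (95,x42), (95,x43)}
  {94, 95} × {x41, x42} = {(94,x41), (94,x42), (95,x41), (95,x42)}
  {94, 95} × {x41, x43} = {(94,x41), (94,x43), (95,x41), (95,x43)}
  {94, 95} × {x41, x42, x43} = {(94,x41), (94,x42), (94,x43), (95,x41), (95,x42), (95,x43)}
These 13 distinct sets form the basis B.
Close under arbitrary unions to get τ_{X×Y}; counting gives |τ_{X×Y}| = 25.


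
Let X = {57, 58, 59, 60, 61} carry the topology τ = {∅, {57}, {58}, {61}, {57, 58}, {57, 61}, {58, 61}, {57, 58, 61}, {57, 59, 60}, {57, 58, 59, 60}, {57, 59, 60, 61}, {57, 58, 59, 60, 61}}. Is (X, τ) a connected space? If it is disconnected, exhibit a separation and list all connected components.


(X, τ) is disconnected; components = [{58}, {61}, {57, 59, 60}].

Find clopen sets (U ∈ τ with X ∖ U ∈ τ):
  U = ∅, X ∖ U = {57, 58, 59, 60, 61} — both open, so U is clopen.
  U = {58}, X ∖ U = {57, 59, 60, 61} — both open, so U is clopen.
  U = {61}, X ∖ U = {57, 58, 59, 60} — both open, so U is clopen.
  U = {58, 61}, X ∖ U = {57, 59, 60} — both open, so U is clopen.
  U = {57, 59, 60}, X ∖ U = {58, 61} — both open, so U is clopen.
  U = {57, 58, 59, 60}, X ∖ U = {61} — both open, so U is clopen.
  U = {57, 59, 60, 61}, X ∖ U = {58} — both open, so U is clopen.
  U = {57, 58, 59, 60, 61}, X ∖ U = ∅ — both open, so U is clopen.
Nontrivial clopen(s) exist: e.g. {57, 59, 60}. So (X, τ) is disconnected.
Compute connected components by grouping points that agree on all clopens:
  component: {58}
  component: {61}
  component: {57, 59, 60}


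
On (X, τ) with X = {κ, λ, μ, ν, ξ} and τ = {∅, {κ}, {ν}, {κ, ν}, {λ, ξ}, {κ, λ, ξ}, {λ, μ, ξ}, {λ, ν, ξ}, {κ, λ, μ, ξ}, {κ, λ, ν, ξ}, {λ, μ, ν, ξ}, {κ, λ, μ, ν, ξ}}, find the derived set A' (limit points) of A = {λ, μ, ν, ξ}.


A' = {λ, μ, ξ}

For each x ∈ X, list the open sets U ∈ τ with x ∈ U, then check whether U ∩ (A ∖ {x}) ≠ ∅ for every such U.
  x = κ: open {κ} ∋ x has {κ} ∩ (A ∖ {κ}) = ∅, so x is NOT a limit point.
  x = λ: opens ∋ x are {λ, ξ}, {κ, λ, ξ}, {λ, μ, ξ}, {λ, ν, ξ}, {κ, λ, μ, ξ}, {κ, λ, ν, ξ}, {λ, μ, ν, ξ}, {κ, λ, μ, ν, ξ}; each meets A ∖ {λ}, so x IS a limit point.
  x = μ: opens ∋ x are {λ, μ, ξ}, {κ, λ, μ, ξ}, {λ, μ, ν, ξ}, {κ, λ, μ, ν, ξ}; each meets A ∖ {μ}, so x IS a limit point.
  x = ν: open {ν} ∋ x has {ν} ∩ (A ∖ {ν}) = ∅, so x is NOT a limit point.
  x = ξ: opens ∋ x are {λ, ξ}, {κ, λ, ξ}, {λ, μ, ξ}, {λ, ν, ξ}, {κ, λ, μ, ξ}, {κ, λ, ν, ξ}, {λ, μ, ν, ξ}, {κ, λ, μ, ν, ξ}; each meets A ∖ {ξ}, so x IS a limit point.
Collecting: A' = {λ, μ, ξ}.


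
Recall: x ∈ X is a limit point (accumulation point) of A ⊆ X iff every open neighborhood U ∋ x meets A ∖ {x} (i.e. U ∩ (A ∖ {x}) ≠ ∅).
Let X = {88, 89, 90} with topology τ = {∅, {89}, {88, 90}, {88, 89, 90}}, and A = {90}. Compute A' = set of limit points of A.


A' = {88}

For each x ∈ X, list the open sets U ∈ τ with x ∈ U, then check whether U ∩ (A ∖ {x}) ≠ ∅ for every such U.
  x = 88: opens ∋ x are {88, 90}, {88, 89, 90}; each meets A ∖ {88}, so x IS a limit point.
  x = 89: open {89} ∋ x has {89} ∩ (A ∖ {89}) = ∅, so x is NOT a limit point.
  x = 90: open {88, 90} ∋ x has {88, 90} ∩ (A ∖ {90}) = ∅, so x is NOT a limit point.
Collecting: A' = {88}.


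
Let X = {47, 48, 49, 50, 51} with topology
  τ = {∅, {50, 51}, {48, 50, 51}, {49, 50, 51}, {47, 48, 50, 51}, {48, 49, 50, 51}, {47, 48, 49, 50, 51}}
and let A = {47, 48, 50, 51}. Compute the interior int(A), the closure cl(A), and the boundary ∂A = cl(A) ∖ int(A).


int(A) = {47, 48, 50, 51}, cl(A) = {47, 48, 49, 50, 51}, ∂A = {49}.

Closed sets in (X, τ) are complements of opens:
  closed(X, τ) = {∅, {47}, {49}, {47, 48}, {47, 49}, {47, 48, 49}, {47, 48, 49, 50, 51}}.
int(A) = ⋃ {U ∈ τ : U ⊆ A}. Opens contained in A: ∅, {50, 51}, {48, 50, 51}, {47, 48, 50, 51}.
Taking the union of these: int(A) = {47, 48, 50, 51}.
cl(A) = ⋂ {C closed : A ⊆ C}. Closed sets containing A: {47, 48, 49, 50, 51}.
Intersecting these: cl(A) = {47, 48, 49, 50, 51}.
∂A = cl(A) ∖ int(A) = {47, 48, 49, 50, 51} ∖ {47, 48, 50, 51} = {49}.


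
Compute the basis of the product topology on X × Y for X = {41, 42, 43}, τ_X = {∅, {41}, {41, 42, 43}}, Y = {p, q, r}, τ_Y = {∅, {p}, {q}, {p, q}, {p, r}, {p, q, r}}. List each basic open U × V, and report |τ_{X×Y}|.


Basis B = {∅ × ∅, {41} × {p}, {41} × {q}, {41} × {p, q}, {41} × {p, r}, {41} × {p, q, r}, {41, 42, 43} × {p}, {41, 42, 43} × {q}, {41, 42, 43} × {p, q}, {41, 42, 43} × {p, r}, {41, 42, 43} × {p, q, r}}; |τ_{X×Y}| = 18.

Enumerate products U × V with U ∈ τ_X, V ∈ τ_Y (deduplicated):
  ∅ × ∅ = {} (∅)
  {41} × {p} = {(41,p)}
  {41} × {q} = {(41,q)}
  {41} × {p, q} = {(41,p), (41,q)}
  {41} × {p, r} = {(41,p), (41,r)}
  {41} × {p, q, r} = {(41,p), (41,q), (41,r)}
  {41, 42, 43} × {p} = {(41,p), (42,p), (43,p)}
  {41, 42, 43} × {q} = {(41,q), (42,q), (43,q)}
  {41, 42, 43} × {p, q} = {(41,p), (41,q), (42,p), (42,q), (43,p), (43,q)}
  {41, 42, 43} × {p, r} = {(41,p), (41,r), (42,p), (42,r), (43,p), (43,r)}
  {41, 42, 43} × {p, q, r} = {(41,p), (41,q), (41,r), (42,p), (42,q), (42,r), (43,p), (43,q), (43,r)}
These 11 distinct sets form the basis B.
Close under arbitrary unions to get τ_{X×Y}; counting gives |τ_{X×Y}| = 18.


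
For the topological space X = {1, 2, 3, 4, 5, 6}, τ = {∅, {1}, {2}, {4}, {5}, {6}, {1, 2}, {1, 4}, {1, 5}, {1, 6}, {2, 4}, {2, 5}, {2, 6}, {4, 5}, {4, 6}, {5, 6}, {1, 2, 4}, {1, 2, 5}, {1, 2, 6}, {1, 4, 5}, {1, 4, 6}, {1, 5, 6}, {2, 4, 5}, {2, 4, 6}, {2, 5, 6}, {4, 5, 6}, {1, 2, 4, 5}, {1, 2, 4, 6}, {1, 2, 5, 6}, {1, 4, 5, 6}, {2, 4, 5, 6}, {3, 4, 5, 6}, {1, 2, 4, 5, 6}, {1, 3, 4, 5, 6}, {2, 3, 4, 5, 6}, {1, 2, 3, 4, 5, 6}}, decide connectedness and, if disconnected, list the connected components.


(X, τ) is disconnected; components = [{1}, {2}, {3, 4, 5, 6}].

Find clopen sets (U ∈ τ with X ∖ U ∈ τ):
  U = ∅, X ∖ U = {1, 2, 3, 4, 5, 6} — both open, so U is clopen.
  U = {1}, X ∖ U = {2, 3, 4, 5, 6} — both open, so U is clopen.
  U = {2}, X ∖ U = {1, 3, 4, 5, 6} — both open, so U is clopen.
  U = {1, 2}, X ∖ U = {3, 4, 5, 6} — both open, so U is clopen.
  U = {3, 4, 5, 6}, X ∖ U = {1, 2} — both open, so U is clopen.
  U = {1, 3, 4, 5, 6}, X ∖ U = {2} — both open, so U is clopen.
  U = {2, 3, 4, 5, 6}, X ∖ U = {1} — both open, so U is clopen.
  U = {1, 2, 3, 4, 5, 6}, X ∖ U = ∅ — both open, so U is clopen.
Nontrivial clopen(s) exist: e.g. {1}. So (X, τ) is disconnected.
Compute connected components by grouping points that agree on all clopens:
  component: {1}
  component: {2}
  component: {3, 4, 5, 6}


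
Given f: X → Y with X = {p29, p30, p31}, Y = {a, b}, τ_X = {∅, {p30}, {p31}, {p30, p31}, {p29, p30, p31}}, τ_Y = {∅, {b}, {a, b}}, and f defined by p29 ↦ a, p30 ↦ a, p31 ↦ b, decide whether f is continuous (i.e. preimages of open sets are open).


f IS continuous.

Compute f^{-1}(U) for each U ∈ τ_Y:
  U = ∅: f^{-1}(U) = ∅ ∈ τ_X ✓.
  U = {b}: f^{-1}(U) = {p31} ∈ τ_X ✓.
  U = {a, b}: f^{-1}(U) = {p29, p30, p31} ∈ τ_X ✓.
Every preimage lies in τ_X, so f IS continuous.


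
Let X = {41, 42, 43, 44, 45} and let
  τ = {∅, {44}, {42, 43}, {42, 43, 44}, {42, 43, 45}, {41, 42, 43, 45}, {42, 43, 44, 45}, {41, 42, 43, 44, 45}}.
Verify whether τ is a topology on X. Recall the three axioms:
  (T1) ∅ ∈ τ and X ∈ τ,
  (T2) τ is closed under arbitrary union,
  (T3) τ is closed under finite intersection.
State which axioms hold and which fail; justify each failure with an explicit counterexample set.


τ IS a topology on X.

Axiom (T1): ∅ ∈ τ? Yes; X ∈ τ? Yes.
Axiom (T2/T3): check pairwise unions and intersections of members of τ.
All pairwise intersections and unions checked — each lies in τ. Therefore τ satisfies (T1), (T2), (T3): it IS a topology on X.


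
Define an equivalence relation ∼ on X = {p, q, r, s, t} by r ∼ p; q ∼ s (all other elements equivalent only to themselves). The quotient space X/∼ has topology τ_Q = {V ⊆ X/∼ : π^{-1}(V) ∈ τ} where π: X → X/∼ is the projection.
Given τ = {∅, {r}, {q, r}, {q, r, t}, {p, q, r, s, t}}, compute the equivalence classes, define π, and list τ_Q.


X/∼ = {[p=r], [q=s], [t]}; |τ_Q| = 2.

Equivalence classes: [p=r], [q=s], [t].
Quotient map π: X → X/∼ sends p ↦ [p=r], q ↦ [q=s], r ↦ [p=r], s ↦ [q=s], t ↦ [t].
For each subset V ⊆ X/∼, compute π^{-1}(V) ⊆ X and check whether π^{-1}(V) ∈ τ. V is open in τ_Q iff π^{-1}(V) ∈ τ.
  V = {}: π^{-1}(V) = ∅ ∈ τ ✓.
  V = {[p=r]}: π^{-1}(V) = {p, r} ∉ τ ✗.
  V = {[q=s]}: π^{-1}(V) = {q, s} ∉ τ ✗.
  V = {[p=r], [q=s]}: π^{-1}(V) = {p, q, r, s} ∉ τ ✗.
  V = {[t]}: π^{-1}(V) = {t} ∉ τ ✗.
  V = {[p=r], [t]}: π^{-1}(V) = {p, r, t} ∉ τ ✗.
  V = {[q=s], [t]}: π^{-1}(V) = {q, s, t} ∉ τ ✗.
  V = {[p=r], [q=s], [t]}: π^{-1}(V) = {p, q, r, s, t} ∈ τ ✓.
Open sets in the quotient: τ_Q = {{}, {[p=r], [q=s], [t]}} (2 elements).


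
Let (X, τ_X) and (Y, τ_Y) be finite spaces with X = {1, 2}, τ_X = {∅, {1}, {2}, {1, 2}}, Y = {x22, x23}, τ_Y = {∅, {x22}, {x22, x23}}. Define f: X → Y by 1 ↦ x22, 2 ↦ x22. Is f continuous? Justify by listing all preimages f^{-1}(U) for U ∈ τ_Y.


f IS continuous.

Compute f^{-1}(U) for each U ∈ τ_Y:
  U = ∅: f^{-1}(U) = ∅ ∈ τ_X ✓.
  U = {x22}: f^{-1}(U) = {1, 2} ∈ τ_X ✓.
  U = {x22, x23}: f^{-1}(U) = {1, 2} ∈ τ_X ✓.
Every preimage lies in τ_X, so f IS continuous.


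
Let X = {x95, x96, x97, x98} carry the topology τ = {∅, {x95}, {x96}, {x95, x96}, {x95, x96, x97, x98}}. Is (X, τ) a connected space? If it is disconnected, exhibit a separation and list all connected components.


(X, τ) is connected.

Find clopen sets (U ∈ τ with X ∖ U ∈ τ):
  U = ∅, X ∖ U = {x95, x96, x97, x98} — both open, so U is clopen.
  U = {x95, x96, x97, x98}, X ∖ U = ∅ — both open, so U is clopen.
Only trivial clopens (∅ and X) exist, so (X, τ) is connected.
Compute connected components by grouping points that agree on all clopens:
  component: {x95, x96, x97, x98}


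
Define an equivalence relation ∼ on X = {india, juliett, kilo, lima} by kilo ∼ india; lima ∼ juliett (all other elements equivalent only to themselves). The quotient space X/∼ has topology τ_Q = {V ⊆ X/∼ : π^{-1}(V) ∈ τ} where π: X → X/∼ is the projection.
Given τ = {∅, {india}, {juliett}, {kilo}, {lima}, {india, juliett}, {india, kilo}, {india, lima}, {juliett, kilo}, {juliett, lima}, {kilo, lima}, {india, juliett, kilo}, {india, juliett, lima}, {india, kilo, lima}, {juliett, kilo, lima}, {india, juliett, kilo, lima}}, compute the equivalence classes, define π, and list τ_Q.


X/∼ = {[india=kilo], [juliett=lima]}; |τ_Q| = 4.

Equivalence classes: [india=kilo], [juliett=lima].
Quotient map π: X → X/∼ sends india ↦ [india=kilo], juliett ↦ [juliett=lima], kilo ↦ [india=kilo], lima ↦ [juliett=lima].
For each subset V ⊆ X/∼, compute π^{-1}(V) ⊆ X and check whether π^{-1}(V) ∈ τ. V is open in τ_Q iff π^{-1}(V) ∈ τ.
  V = {}: π^{-1}(V) = ∅ ∈ τ ✓.
  V = {[india=kilo]}: π^{-1}(V) = {india, kilo} ∈ τ ✓.
  V = {[juliett=lima]}: π^{-1}(V) = {juliett, lima} ∈ τ ✓.
  V = {[india=kilo], [juliett=lima]}: π^{-1}(V) = {india, juliett, kilo, lima} ∈ τ ✓.
Open sets in the quotient: τ_Q = {{}, {[india=kilo]}, {[juliett=lima]}, {[india=kilo], [juliett=lima]}} (4 elements).


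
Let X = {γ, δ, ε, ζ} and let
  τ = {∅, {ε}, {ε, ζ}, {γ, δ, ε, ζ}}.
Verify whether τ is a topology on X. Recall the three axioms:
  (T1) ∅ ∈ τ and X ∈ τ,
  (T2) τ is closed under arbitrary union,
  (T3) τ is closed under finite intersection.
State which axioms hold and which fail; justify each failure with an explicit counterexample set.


τ IS a topology on X.

Axiom (T1): ∅ ∈ τ? Yes; X ∈ τ? Yes.
Axiom (T2/T3): check pairwise unions and intersections of members of τ.
All pairwise intersections and unions checked — each lies in τ. Therefore τ satisfies (T1), (T2), (T3): it IS a topology on X.


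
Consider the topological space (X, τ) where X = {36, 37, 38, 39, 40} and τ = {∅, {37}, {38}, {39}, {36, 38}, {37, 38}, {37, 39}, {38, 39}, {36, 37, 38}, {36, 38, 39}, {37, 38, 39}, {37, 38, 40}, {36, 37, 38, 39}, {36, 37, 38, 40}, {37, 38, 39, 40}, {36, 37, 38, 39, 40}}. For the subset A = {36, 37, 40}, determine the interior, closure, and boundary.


int(A) = {37}, cl(A) = {36, 37, 40}, ∂A = {36, 40}.

Closed sets in (X, τ) are complements of opens:
  closed(X, τ) = {∅, {36}, {39}, {40}, {36, 39}, {36, 40}, {37, 40}, {39, 40}, {36, 37, 40}, {36, 38, 40}, {36, 39, 40}, {37, 39, 40}, {36, 37, 38, 40}, {36, 37, 39, 40}, {36, 38, 39, 40}, {36, 37, 38, 39, 40}}.
int(A) = ⋃ {U ∈ τ : U ⊆ A}. Opens contained in A: ∅, {37}.
Taking the union of these: int(A) = {37}.
cl(A) = ⋂ {C closed : A ⊆ C}. Closed sets containing A: {36, 37, 40}, {36, 37, 38, 40}, {36, 37, 39, 40}, {36, 37, 38, 39, 40}.
Intersecting these: cl(A) = {36, 37, 40}.
∂A = cl(A) ∖ int(A) = {36, 37, 40} ∖ {37} = {36, 40}.


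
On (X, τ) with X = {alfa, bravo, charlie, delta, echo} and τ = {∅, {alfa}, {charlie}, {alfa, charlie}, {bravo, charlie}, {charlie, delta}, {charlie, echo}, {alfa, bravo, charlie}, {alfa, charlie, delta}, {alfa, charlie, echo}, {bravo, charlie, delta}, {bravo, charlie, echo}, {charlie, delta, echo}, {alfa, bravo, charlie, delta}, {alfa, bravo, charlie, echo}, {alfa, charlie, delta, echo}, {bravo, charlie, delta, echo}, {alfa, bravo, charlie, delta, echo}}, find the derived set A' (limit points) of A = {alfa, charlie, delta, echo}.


A' = {bravo, delta, echo}

For each x ∈ X, list the open sets U ∈ τ with x ∈ U, then check whether U ∩ (A ∖ {x}) ≠ ∅ for every such U.
  x = alfa: open {alfa} ∋ x has {alfa} ∩ (A ∖ {alfa}) = ∅, so x is NOT a limit point.
  x = bravo: opens ∋ x are {bravo, charlie}, {alfa, bravo, charlie}, {bravo, charlie, delta}, {bravo, charlie, echo}, {alfa, bravo, charlie, delta}, {alfa, bravo, charlie, echo}, {bravo, charlie, delta, echo}, {alfa, bravo, charlie, delta, echo}; each meets A ∖ {bravo}, so x IS a limit point.
  x = charlie: open {charlie} ∋ x has {charlie} ∩ (A ∖ {charlie}) = ∅, so x is NOT a limit point.
  x = delta: opens ∋ x are {charlie, delta}, {alfa, charlie, delta}, {bravo, charlie, delta}, {charlie, delta, echo}, {alfa, bravo, charlie, delta}, {alfa, charlie, delta, echo}, {bravo, charlie, delta, echo}, {alfa, bravo, charlie, delta, echo}; each meets A ∖ {delta}, so x IS a limit point.
  x = echo: opens ∋ x are {charlie, echo}, {alfa, charlie, echo}, {bravo, charlie, echo}, {charlie, delta, echo}, {alfa, bravo, charlie, echo}, {alfa, charlie, delta, echo}, {bravo, charlie, delta, echo}, {alfa, bravo, charlie, delta, echo}; each meets A ∖ {echo}, so x IS a limit point.
Collecting: A' = {bravo, delta, echo}.


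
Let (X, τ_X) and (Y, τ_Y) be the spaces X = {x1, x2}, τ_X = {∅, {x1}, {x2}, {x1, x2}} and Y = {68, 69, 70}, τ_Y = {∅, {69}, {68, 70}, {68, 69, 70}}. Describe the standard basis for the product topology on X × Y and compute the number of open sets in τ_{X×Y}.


Basis B = {∅ × ∅, {x1} × {69}, {x2} × {69}, {x1} × {68, 70}, {x1, x2} × {69}, {x2} × {68, 70}, {x1} × {68, 69, 70}, {x2} × {68, 69, 70}, {x1, x2} × {68, 70}, {x1, x2} × {68, 69, 70}}; |τ_{X×Y}| = 16.

Enumerate products U × V with U ∈ τ_X, V ∈ τ_Y (deduplicated):
  ∅ × ∅ = {} (∅)
  {x1} × {69} = {(x1,69)}
  {x2} × {69} = {(x2,69)}
  {x1} × {68, 70} = {(x1,68), (x1,70)}
  {x1, x2} × {69} = {(x1,69), (x2,69)}
  {x2} × {68, 70} = {(x2,68), (x2,70)}
  {x1} × {68, 69, 70} = {(x1,68), (x1,69), (x1,70)}
  {x2} × {68, 69, 70} = {(x2,68), (x2,69), (x2,70)}
  {x1, x2} × {68, 70} = {(x1,68), (x1,70), (x2,68), (x2,70)}
  {x1, x2} × {68, 69, 70} = {(x1,68), (x1,69), (x1,70), (x2,68), (x2,69), (x2,70)}
These 10 distinct sets form the basis B.
Close under arbitrary unions to get τ_{X×Y}; counting gives |τ_{X×Y}| = 16.


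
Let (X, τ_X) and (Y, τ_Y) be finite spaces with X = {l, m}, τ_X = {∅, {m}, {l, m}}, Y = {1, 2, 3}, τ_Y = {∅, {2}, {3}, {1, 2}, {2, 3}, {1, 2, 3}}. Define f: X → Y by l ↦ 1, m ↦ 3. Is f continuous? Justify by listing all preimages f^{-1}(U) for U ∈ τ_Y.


f is NOT continuous.

Compute f^{-1}(U) for each U ∈ τ_Y:
  U = ∅: f^{-1}(U) = ∅ ∈ τ_X ✓.
  U = {2}: f^{-1}(U) = ∅ ∈ τ_X ✓.
  U = {3}: f^{-1}(U) = {m} ∈ τ_X ✓.
  U = {1, 2}: f^{-1}(U) = {l} ∉ τ_X ✗.
  U = {2, 3}: f^{-1}(U) = {m} ∈ τ_X ✓.
  U = {1, 2, 3}: f^{-1}(U) = {l, m} ∈ τ_X ✓.
Found U = {1, 2} with f^{-1}(U) = {l} not in τ_X. Therefore f is NOT continuous.


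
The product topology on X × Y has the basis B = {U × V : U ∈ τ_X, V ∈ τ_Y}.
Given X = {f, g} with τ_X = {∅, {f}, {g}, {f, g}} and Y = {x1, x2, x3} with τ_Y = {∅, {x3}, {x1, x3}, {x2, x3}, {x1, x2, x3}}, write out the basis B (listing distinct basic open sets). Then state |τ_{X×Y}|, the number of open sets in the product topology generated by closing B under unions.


Basis B = {∅ × ∅, {f} × {x3}, {g} × {x3}, {f} × {x1, x3}, {f} × {x2, x3}, {f, g} × {x3}, {g} × {x1, x3}, {g} × {x2, x3}, {f} × {x1, x2, x3}, {g} × {x1, x2, x3}, {f, g} × {x1, x3}, {f, g} × {x2, x3}, {f, g} × {x1, x2, x3}}; |τ_{X×Y}| = 25.

Enumerate products U × V with U ∈ τ_X, V ∈ τ_Y (deduplicated):
  ∅ × ∅ = {} (∅)
  {f} × {x3} = {(f,x3)}
  {g} × {x3} = {(g,x3)}
  {f} × {x1, x3} = {(f,x1), (f,x3)}
  {f} × {x2, x3} = {(f,x2), (f,x3)}
  {f, g} × {x3} = {(f,x3), (g,x3)}
  {g} × {x1, x3} = {(g,x1), (g,x3)}
  {g} × {x2, x3} = {(g,x2), (g,x3)}
  {f} × {x1, x2, x3} = {(f,x1), (f,x2), (f,x3)}
  {g} × {x1, x2, x3} = {(g,x1), (g,x2), (g,x3)}
  {f, g} × {x1, x3} = {(f,x1), (f,x3), (g,x1), (g,x3)}
  {f, g} × {x2, x3} = {(f,x2), (f,x3), (g,x2), (g,x3)}
  {f, g} × {x1, x2, x3} = {(f,x1), (f,x2), (f,x3), (g,x1), (g,x2), (g,x3)}
These 13 distinct sets form the basis B.
Close under arbitrary unions to get τ_{X×Y}; counting gives |τ_{X×Y}| = 25.


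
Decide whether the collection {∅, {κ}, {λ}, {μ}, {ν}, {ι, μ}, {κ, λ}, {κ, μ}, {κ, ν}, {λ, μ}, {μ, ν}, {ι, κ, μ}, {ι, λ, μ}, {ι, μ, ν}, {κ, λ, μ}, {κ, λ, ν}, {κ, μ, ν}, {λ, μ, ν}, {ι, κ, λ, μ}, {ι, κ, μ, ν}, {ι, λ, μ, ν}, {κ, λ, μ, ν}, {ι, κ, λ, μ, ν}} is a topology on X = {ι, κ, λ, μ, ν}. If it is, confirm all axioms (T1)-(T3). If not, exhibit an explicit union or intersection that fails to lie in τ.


τ is NOT a topology on X.

Axiom (T1): ∅ ∈ τ? Yes; X ∈ τ? Yes.
Axiom (T2/T3): check pairwise unions and intersections of members of τ.
Counterexample for (T2): {λ} ∪ {ν} = {λ, ν} ∉ τ. Therefore τ is NOT a topology.


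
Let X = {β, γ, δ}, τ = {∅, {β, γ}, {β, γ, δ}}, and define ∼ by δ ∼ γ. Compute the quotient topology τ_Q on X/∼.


X/∼ = {[β], [γ=δ]}; |τ_Q| = 2.

Equivalence classes: [β], [γ=δ].
Quotient map π: X → X/∼ sends β ↦ [β], γ ↦ [γ=δ], δ ↦ [γ=δ].
For each subset V ⊆ X/∼, compute π^{-1}(V) ⊆ X and check whether π^{-1}(V) ∈ τ. V is open in τ_Q iff π^{-1}(V) ∈ τ.
  V = {}: π^{-1}(V) = ∅ ∈ τ ✓.
  V = {[β]}: π^{-1}(V) = {β} ∉ τ ✗.
  V = {[γ=δ]}: π^{-1}(V) = {γ, δ} ∉ τ ✗.
  V = {[β], [γ=δ]}: π^{-1}(V) = {β, γ, δ} ∈ τ ✓.
Open sets in the quotient: τ_Q = {{}, {[β], [γ=δ]}} (2 elements).


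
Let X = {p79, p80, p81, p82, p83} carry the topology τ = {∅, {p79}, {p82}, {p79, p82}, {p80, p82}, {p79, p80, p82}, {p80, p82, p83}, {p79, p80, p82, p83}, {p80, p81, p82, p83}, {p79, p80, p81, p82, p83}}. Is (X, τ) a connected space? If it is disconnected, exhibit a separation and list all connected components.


(X, τ) is disconnected; components = [{p79}, {p80, p81, p82, p83}].

Find clopen sets (U ∈ τ with X ∖ U ∈ τ):
  U = ∅, X ∖ U = {p79, p80, p81, p82, p83} — both open, so U is clopen.
  U = {p79}, X ∖ U = {p80, p81, p82, p83} — both open, so U is clopen.
  U = {p80, p81, p82, p83}, X ∖ U = {p79} — both open, so U is clopen.
  U = {p79, p80, p81, p82, p83}, X ∖ U = ∅ — both open, so U is clopen.
Nontrivial clopen(s) exist: e.g. {p80, p81, p82, p83}. So (X, τ) is disconnected.
Compute connected components by grouping points that agree on all clopens:
  component: {p79}
  component: {p80, p81, p82, p83}


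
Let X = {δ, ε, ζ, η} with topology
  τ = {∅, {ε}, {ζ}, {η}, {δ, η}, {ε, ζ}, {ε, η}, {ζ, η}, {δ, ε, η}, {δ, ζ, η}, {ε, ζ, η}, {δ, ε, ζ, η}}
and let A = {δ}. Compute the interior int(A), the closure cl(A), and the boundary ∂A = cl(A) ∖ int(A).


int(A) = ∅, cl(A) = {δ}, ∂A = {δ}.

Closed sets in (X, τ) are complements of opens:
  closed(X, τ) = {∅, {δ}, {ε}, {ζ}, {δ, ε}, {δ, ζ}, {δ, η}, {ε, ζ}, {δ, ε, ζ}, {δ, ε, η}, {δ, ζ, η}, {δ, ε, ζ, η}}.
int(A) = ⋃ {U ∈ τ : U ⊆ A}. Opens contained in A: ∅.
Taking the union of these: int(A) = ∅.
cl(A) = ⋂ {C closed : A ⊆ C}. Closed sets containing A: {δ}, {δ, ε}, {δ, ζ}, {δ, η}, {δ, ε, ζ}, {δ, ε, η}, {δ, ζ, η}, {δ, ε, ζ, η}.
Intersecting these: cl(A) = {δ}.
∂A = cl(A) ∖ int(A) = {δ} ∖ ∅ = {δ}.


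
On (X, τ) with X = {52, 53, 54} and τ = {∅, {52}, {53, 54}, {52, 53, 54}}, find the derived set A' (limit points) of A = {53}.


A' = {54}

For each x ∈ X, list the open sets U ∈ τ with x ∈ U, then check whether U ∩ (A ∖ {x}) ≠ ∅ for every such U.
  x = 52: open {52} ∋ x has {52} ∩ (A ∖ {52}) = ∅, so x is NOT a limit point.
  x = 53: open {53, 54} ∋ x has {53, 54} ∩ (A ∖ {53}) = ∅, so x is NOT a limit point.
  x = 54: opens ∋ x are {53, 54}, {52, 53, 54}; each meets A ∖ {54}, so x IS a limit point.
Collecting: A' = {54}.


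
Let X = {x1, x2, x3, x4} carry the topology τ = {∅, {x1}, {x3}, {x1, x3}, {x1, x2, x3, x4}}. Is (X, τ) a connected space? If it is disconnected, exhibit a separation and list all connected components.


(X, τ) is connected.

Find clopen sets (U ∈ τ with X ∖ U ∈ τ):
  U = ∅, X ∖ U = {x1, x2, x3, x4} — both open, so U is clopen.
  U = {x1, x2, x3, x4}, X ∖ U = ∅ — both open, so U is clopen.
Only trivial clopens (∅ and X) exist, so (X, τ) is connected.
Compute connected components by grouping points that agree on all clopens:
  component: {x1, x2, x3, x4}


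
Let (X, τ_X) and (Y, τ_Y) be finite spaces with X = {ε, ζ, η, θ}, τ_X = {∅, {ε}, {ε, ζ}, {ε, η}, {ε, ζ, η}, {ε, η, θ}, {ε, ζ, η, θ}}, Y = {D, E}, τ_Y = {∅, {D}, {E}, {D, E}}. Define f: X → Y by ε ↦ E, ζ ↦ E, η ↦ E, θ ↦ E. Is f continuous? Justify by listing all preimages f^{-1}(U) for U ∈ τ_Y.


f IS continuous.

Compute f^{-1}(U) for each U ∈ τ_Y:
  U = ∅: f^{-1}(U) = ∅ ∈ τ_X ✓.
  U = {D}: f^{-1}(U) = ∅ ∈ τ_X ✓.
  U = {E}: f^{-1}(U) = {ε, ζ, η, θ} ∈ τ_X ✓.
  U = {D, E}: f^{-1}(U) = {ε, ζ, η, θ} ∈ τ_X ✓.
Every preimage lies in τ_X, so f IS continuous.


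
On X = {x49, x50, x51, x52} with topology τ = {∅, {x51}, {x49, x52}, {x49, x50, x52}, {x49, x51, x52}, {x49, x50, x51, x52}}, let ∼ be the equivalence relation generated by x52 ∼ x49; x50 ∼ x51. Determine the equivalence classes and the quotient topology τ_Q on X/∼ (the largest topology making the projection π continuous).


X/∼ = {[x49=x52], [x50=x51]}; |τ_Q| = 3.

Equivalence classes: [x49=x52], [x50=x51].
Quotient map π: X → X/∼ sends x49 ↦ [x49=x52], x50 ↦ [x50=x51], x51 ↦ [x50=x51], x52 ↦ [x49=x52].
For each subset V ⊆ X/∼, compute π^{-1}(V) ⊆ X and check whether π^{-1}(V) ∈ τ. V is open in τ_Q iff π^{-1}(V) ∈ τ.
  V = {}: π^{-1}(V) = ∅ ∈ τ ✓.
  V = {[x49=x52]}: π^{-1}(V) = {x49, x52} ∈ τ ✓.
  V = {[x50=x51]}: π^{-1}(V) = {x50, x51} ∉ τ ✗.
  V = {[x49=x52], [x50=x51]}: π^{-1}(V) = {x49, x50, x51, x52} ∈ τ ✓.
Open sets in the quotient: τ_Q = {{}, {[x49=x52]}, {[x49=x52], [x50=x51]}} (3 elements).


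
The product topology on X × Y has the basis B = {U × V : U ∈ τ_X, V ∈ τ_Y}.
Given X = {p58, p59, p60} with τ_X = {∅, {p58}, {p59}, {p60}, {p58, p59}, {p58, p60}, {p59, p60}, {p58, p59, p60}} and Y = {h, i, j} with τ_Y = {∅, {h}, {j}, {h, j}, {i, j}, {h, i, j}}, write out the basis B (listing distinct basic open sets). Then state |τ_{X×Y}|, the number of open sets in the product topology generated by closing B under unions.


Basis B = {∅ × ∅, {p58} × {h}, {p58} × {j}, {p59} × {h}, {p59} × {j}, {p60} × {h}, {p60} × {j}, {p58} × {h, j}, {p58, p59} × {h}, {p58, p60} × {h}, {p58} × {i, j}, {p58, p59} × {j}, {p58, p60} × {j}, {p59} × {h, j}, {p59, p60} × {h}, {p59} × {i, j}, {p59, p60} × {j}, {p60} × {h, j}, {p60} × {i, j}, {p58} × {h, i, j}, {p58, p59, p60} × {h}, {p58, p59, p60} × {j}, {p59} × {h, i, j}, {p60} × {h, i, j}, {p58, p59} × {h, j}, {p58, p60} × {h, j}, {p58, p59} × {i, j}, {p58, p60} × {i, j}, {p59, p60} × {h, j}, {p59, p60} × {i, j}, {p58, p59} × {h, i, j}, {p58, p60} × {h, i, j}, {p58, p59, p60} × {h, j}, {p58, p59, p60} × {i, j}, {p59, p60} × {h, i, j}, {p58, p59, p60} × {h, i, j}}; |τ_{X×Y}| = 216.

Enumerate products U × V with U ∈ τ_X, V ∈ τ_Y (deduplicated):
  ∅ × ∅ = {} (∅)
  {p58} × {h} = {(p58,h)}
  {p58} × {j} = {(p58,j)}
  {p59} × {h} = {(p59,h)}
  {p59} × {j} = {(p59,j)}
  {p60} × {h} = {(p60,h)}
  {p60} × {j} = {(p60,j)}
  {p58} × {h, j} = {(p58,h), (p58,j)}
  {p58, p59} × {h} = {(p58,h), (p59,h)}
  {p58, p60} × {h} = {(p58,h), (p60,h)}
  {p58} × {i, j} = {(p58,i), (p58,j)}
  {p58, p59} × {j} = {(p58,j), (p59,j)}
  {p58, p60} × {j} = {(p58,j), (p60,j)}
  {p59} × {h, j} = {(p59,h), (p59,j)}
  {p59, p60} × {h} = {(p59,h), (p60,h)}
  {p59} × {i, j} = {(p59,i), (p59,j)}
  {p59, p60} × {j} = {(p59,j), (p60,j)}
  {p60} × {h, j} = {(p60,h), (p60,j)}
  {p60} × {i, j} = {(p60,i), (p60,j)}
  {p58} × {h, i, j} = {(p58,h), (p58,i), (p58,j)}
  {p58, p59, p60} × {h} = {(p58,h), (p59,h), (p60,h)}
  {p58, p59, p60} × {j} = {(p58,j), (p59,j), (p60,j)}
  {p59} × {h, i, j} = {(p59,h), (p59,i), (p59,j)}
  {p60} × {h, i, j} = {(p60,h), (p60,i), (p60,j)}
  {p58, p59} × {h, j} = {(p58,h), (p58,j), (p59,h), (p59,j)}
  {p58, p60} × {h, j} = {(p58,h), (p58,j), (p60,h), (p60,j)}
  {p58, p59} × {i, j} = {(p58,i), (p58,j), (p59,i), (p59,j)}
  {p58, p60} × {i, j} = {(p58,i), (p58,j), (p60,i), (p60,j)}
  {p59, p60} × {h, j} = {(p59,h), (p59,j), (p60,h), (p60,j)}
  {p59, p60} × {i, j} = {(p59,i), (p59,j), (p60,i), (p60,j)}
  {p58, p59} × {h, i, j} = {(p58,h), (p58,i), (p58,j), (p59,h), (p59,i), (p59,j)}
  {p58, p60} × {h, i, j} = {(p58,h), (p58,i), (p58,j), (p60,h), (p60,i), (p60,j)}
  {p58, p59, p60} × {h, j} = {(p58,h), (p58,j), (p59,h), (p59,j), (p60,h), (p60,j)}
  {p58, p59, p60} × {i, j} = {(p58,i), (p58,j), (p59,i), (p59,j), (p60,i), (p60,j)}
  {p59, p60} × {h, i, j} = {(p59,h), (p59,i), (p59,j), (p60,h), (p60,i), (p60,j)}
  {p58, p59, p60} × {h, i, j} = {(p58,h), (p58,i), (p58,j), (p59,h), (p59,i), (p59,j), (p60,h), (p60,i), (p60,j)}
These 36 distinct sets form the basis B.
Close under arbitrary unions to get τ_{X×Y}; counting gives |τ_{X×Y}| = 216.


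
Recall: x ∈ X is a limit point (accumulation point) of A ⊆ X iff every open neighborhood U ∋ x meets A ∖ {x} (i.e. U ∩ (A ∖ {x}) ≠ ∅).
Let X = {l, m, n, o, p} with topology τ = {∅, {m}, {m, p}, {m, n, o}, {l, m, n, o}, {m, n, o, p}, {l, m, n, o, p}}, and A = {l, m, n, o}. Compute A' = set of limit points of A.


A' = {l, n, o, p}

For each x ∈ X, list the open sets U ∈ τ with x ∈ U, then check whether U ∩ (A ∖ {x}) ≠ ∅ for every such U.
  x = l: opens ∋ x are {l, m, n, o}, {l, m, n, o, p}; each meets A ∖ {l}, so x IS a limit point.
  x = m: open {m} ∋ x has {m} ∩ (A ∖ {m}) = ∅, so x is NOT a limit point.
  x = n: opens ∋ x are {m, n, o}, {l, m, n, o}, {m, n, o, p}, {l, m, n, o, p}; each meets A ∖ {n}, so x IS a limit point.
  x = o: opens ∋ x are {m, n, o}, {l, m, n, o}, {m, n, o, p}, {l, m, n, o, p}; each meets A ∖ {o}, so x IS a limit point.
  x = p: opens ∋ x are {m, p}, {m, n, o, p}, {l, m, n, o, p}; each meets A ∖ {p}, so x IS a limit point.
Collecting: A' = {l, n, o, p}.


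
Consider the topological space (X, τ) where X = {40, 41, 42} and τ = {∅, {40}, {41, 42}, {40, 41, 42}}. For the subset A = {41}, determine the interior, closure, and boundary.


int(A) = ∅, cl(A) = {41, 42}, ∂A = {41, 42}.

Closed sets in (X, τ) are complements of opens:
  closed(X, τ) = {∅, {40}, {41, 42}, {40, 41, 42}}.
int(A) = ⋃ {U ∈ τ : U ⊆ A}. Opens contained in A: ∅.
Taking the union of these: int(A) = ∅.
cl(A) = ⋂ {C closed : A ⊆ C}. Closed sets containing A: {41, 42}, {40, 41, 42}.
Intersecting these: cl(A) = {41, 42}.
∂A = cl(A) ∖ int(A) = {41, 42} ∖ ∅ = {41, 42}.


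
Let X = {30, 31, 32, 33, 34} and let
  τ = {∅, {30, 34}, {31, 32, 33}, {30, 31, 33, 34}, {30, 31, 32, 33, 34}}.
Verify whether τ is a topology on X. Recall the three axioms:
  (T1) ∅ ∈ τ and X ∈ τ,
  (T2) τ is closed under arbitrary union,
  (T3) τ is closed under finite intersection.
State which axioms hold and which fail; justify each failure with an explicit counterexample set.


τ is NOT a topology on X.

Axiom (T1): ∅ ∈ τ? Yes; X ∈ τ? Yes.
Axiom (T2/T3): check pairwise unions and intersections of members of τ.
Counterexample for (T3): {31, 32, 33} ∩ {30, 31, 33, 34} = {31, 33} ∉ τ. Therefore τ is NOT a topology.


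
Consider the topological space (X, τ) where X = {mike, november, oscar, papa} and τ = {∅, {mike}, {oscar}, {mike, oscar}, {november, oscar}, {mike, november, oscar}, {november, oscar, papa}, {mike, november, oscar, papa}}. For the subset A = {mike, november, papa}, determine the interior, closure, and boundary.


int(A) = {mike}, cl(A) = {mike, november, papa}, ∂A = {november, papa}.

Closed sets in (X, τ) are complements of opens:
  closed(X, τ) = {∅, {mike}, {papa}, {mike, papa}, {november, papa}, {mike, november, papa}, {november, oscar, papa}, {mike, november, oscar, papa}}.
int(A) = ⋃ {U ∈ τ : U ⊆ A}. Opens contained in A: ∅, {mike}.
Taking the union of these: int(A) = {mike}.
cl(A) = ⋂ {C closed : A ⊆ C}. Closed sets containing A: {mike, november, papa}, {mike, november, oscar, papa}.
Intersecting these: cl(A) = {mike, november, papa}.
∂A = cl(A) ∖ int(A) = {mike, november, papa} ∖ {mike} = {november, papa}.


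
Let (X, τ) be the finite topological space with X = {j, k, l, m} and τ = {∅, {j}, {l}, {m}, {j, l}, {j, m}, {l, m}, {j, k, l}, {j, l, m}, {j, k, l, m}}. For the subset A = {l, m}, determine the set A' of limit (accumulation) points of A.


A' = {k}

For each x ∈ X, list the open sets U ∈ τ with x ∈ U, then check whether U ∩ (A ∖ {x}) ≠ ∅ for every such U.
  x = j: open {j} ∋ x has {j} ∩ (A ∖ {j}) = ∅, so x is NOT a limit point.
  x = k: opens ∋ x are {j, k, l}, {j, k, l, m}; each meets A ∖ {k}, so x IS a limit point.
  x = l: open {l} ∋ x has {l} ∩ (A ∖ {l}) = ∅, so x is NOT a limit point.
  x = m: open {m} ∋ x has {m} ∩ (A ∖ {m}) = ∅, so x is NOT a limit point.
Collecting: A' = {k}.


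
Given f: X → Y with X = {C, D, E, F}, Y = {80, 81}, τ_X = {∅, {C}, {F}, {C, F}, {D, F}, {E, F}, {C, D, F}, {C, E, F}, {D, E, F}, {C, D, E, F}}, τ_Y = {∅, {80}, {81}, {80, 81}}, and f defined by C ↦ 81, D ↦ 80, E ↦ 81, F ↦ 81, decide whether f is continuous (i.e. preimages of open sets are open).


f is NOT continuous.

Compute f^{-1}(U) for each U ∈ τ_Y:
  U = ∅: f^{-1}(U) = ∅ ∈ τ_X ✓.
  U = {80}: f^{-1}(U) = {D} ∉ τ_X ✗.
  U = {81}: f^{-1}(U) = {C, E, F} ∈ τ_X ✓.
  U = {80, 81}: f^{-1}(U) = {C, D, E, F} ∈ τ_X ✓.
Found U = {80} with f^{-1}(U) = {D} not in τ_X. Therefore f is NOT continuous.


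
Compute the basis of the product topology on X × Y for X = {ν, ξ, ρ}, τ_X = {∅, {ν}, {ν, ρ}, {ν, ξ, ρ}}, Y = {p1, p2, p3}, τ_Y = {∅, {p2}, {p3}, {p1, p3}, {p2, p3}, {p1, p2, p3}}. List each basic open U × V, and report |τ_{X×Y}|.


Basis B = {∅ × ∅, {ν} × {p2}, {ν} × {p3}, {ν} × {p1, p3}, {ν} × {p2, p3}, {ν, ρ} × {p2}, {ν, ρ} × {p3}, {ν} × {p1, p2, p3}, {ν, ξ, ρ} × {p2}, {ν, ξ, ρ} × {p3}, {ν, ρ} × {p1, p3}, {ν, ρ} × {p2, p3}, {ν, ρ} × {p1, p2, p3}, {ν, ξ, ρ} × {p1, p3}, {ν, ξ, ρ} × {p2, p3}, {ν, ξ, ρ} × {p1, p2, p3}}; |τ_{X×Y}| = 40.

Enumerate products U × V with U ∈ τ_X, V ∈ τ_Y (deduplicated):
  ∅ × ∅ = {} (∅)
  {ν} × {p2} = {(ν,p2)}
  {ν} × {p3} = {(ν,p3)}
  {ν} × {p1, p3} = {(ν,p1), (ν,p3)}
  {ν} × {p2, p3} = {(ν,p2), (ν,p3)}
  {ν, ρ} × {p2} = {(ν,p2), (ρ,p2)}
  {ν, ρ} × {p3} = {(ν,p3), (ρ,p3)}
  {ν} × {p1, p2, p3} = {(ν,p1), (ν,p2), (ν,p3)}
  {ν, ξ, ρ} × {p2} = {(ν,p2), (ξ,p2), (ρ,p2)}
  {ν, ξ, ρ} × {p3} = {(ν,p3), (ξ,p3), (ρ,p3)}
  {ν, ρ} × {p1, p3} = {(ν,p1), (ν,p3), (ρ,p1), (ρ,p3)}
  {ν, ρ} × {p2, p3} = {(ν,p2), (ν,p3), (ρ,p2), (ρ,p3)}
  {ν, ρ} × {p1, p2, p3} = {(ν,p1), (ν,p2), (ν,p3), (ρ,p1), (ρ,p2), (ρ,p3)}
  {ν, ξ, ρ} × {p1, p3} = {(ν,p1), (ν,p3), (ξ,p1), (ξ,p3), (ρ,p1), (ρ,p3)}
  {ν, ξ, ρ} × {p2, p3} = {(ν,p2), (ν,p3), (ξ,p2), (ξ,p3), (ρ,p2), (ρ,p3)}
  {ν, ξ, ρ} × {p1, p2, p3} = {(ν,p1), (ν,p2), (ν,p3), (ξ,p1), (ξ,p2), (ξ,p3), (ρ,p1), (ρ,p2), (ρ,p3)}
These 16 distinct sets form the basis B.
Close under arbitrary unions to get τ_{X×Y}; counting gives |τ_{X×Y}| = 40.


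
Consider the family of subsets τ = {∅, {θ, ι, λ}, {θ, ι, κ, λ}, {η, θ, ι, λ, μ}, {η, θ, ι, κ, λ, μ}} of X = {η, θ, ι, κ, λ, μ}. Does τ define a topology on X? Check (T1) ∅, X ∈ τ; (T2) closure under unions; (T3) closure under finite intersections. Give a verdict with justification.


τ IS a topology on X.

Axiom (T1): ∅ ∈ τ? Yes; X ∈ τ? Yes.
Axiom (T2/T3): check pairwise unions and intersections of members of τ.
All pairwise intersections and unions checked — each lies in τ. Therefore τ satisfies (T1), (T2), (T3): it IS a topology on X.


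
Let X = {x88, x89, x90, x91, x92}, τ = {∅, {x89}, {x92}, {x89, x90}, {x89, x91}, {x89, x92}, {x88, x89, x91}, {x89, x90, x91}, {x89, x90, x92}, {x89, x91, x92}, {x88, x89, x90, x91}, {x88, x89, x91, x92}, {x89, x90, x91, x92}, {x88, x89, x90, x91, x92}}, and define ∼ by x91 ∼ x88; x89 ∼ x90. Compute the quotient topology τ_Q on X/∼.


X/∼ = {[x88=x91], [x89=x90], [x92]}; |τ_Q| = 6.

Equivalence classes: [x88=x91], [x89=x90], [x92].
Quotient map π: X → X/∼ sends x88 ↦ [x88=x91], x89 ↦ [x89=x90], x90 ↦ [x89=x90], x91 ↦ [x88=x91], x92 ↦ [x92].
For each subset V ⊆ X/∼, compute π^{-1}(V) ⊆ X and check whether π^{-1}(V) ∈ τ. V is open in τ_Q iff π^{-1}(V) ∈ τ.
  V = {}: π^{-1}(V) = ∅ ∈ τ ✓.
  V = {[x88=x91]}: π^{-1}(V) = {x88, x91} ∉ τ ✗.
  V = {[x89=x90]}: π^{-1}(V) = {x89, x90} ∈ τ ✓.
  V = {[x88=x91], [x89=x90]}: π^{-1}(V) = {x88, x89, x90, x91} ∈ τ ✓.
  V = {[x92]}: π^{-1}(V) = {x92} ∈ τ ✓.
  V = {[x88=x91], [x92]}: π^{-1}(V) = {x88, x91, x92} ∉ τ ✗.
  V = {[x89=x90], [x92]}: π^{-1}(V) = {x89, x90, x92} ∈ τ ✓.
  V = {[x88=x91], [x89=x90], [x92]}: π^{-1}(V) = {x88, x89, x90, x91, x92} ∈ τ ✓.
Open sets in the quotient: τ_Q = {{}, {[x89=x90]}, {[x88=x91], [x89=x90]}, {[x92]}, {[x89=x90], [x92]}, {[x88=x91], [x89=x90], [x92]}} (6 elements).


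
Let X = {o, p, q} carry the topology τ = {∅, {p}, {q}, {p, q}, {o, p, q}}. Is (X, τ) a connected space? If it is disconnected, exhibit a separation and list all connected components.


(X, τ) is connected.

Find clopen sets (U ∈ τ with X ∖ U ∈ τ):
  U = ∅, X ∖ U = {o, p, q} — both open, so U is clopen.
  U = {o, p, q}, X ∖ U = ∅ — both open, so U is clopen.
Only trivial clopens (∅ and X) exist, so (X, τ) is connected.
Compute connected components by grouping points that agree on all clopens:
  component: {o, p, q}


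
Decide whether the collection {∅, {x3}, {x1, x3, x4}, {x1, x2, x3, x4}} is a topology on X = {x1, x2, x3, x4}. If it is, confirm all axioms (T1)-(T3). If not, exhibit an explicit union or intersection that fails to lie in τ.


τ IS a topology on X.

Axiom (T1): ∅ ∈ τ? Yes; X ∈ τ? Yes.
Axiom (T2/T3): check pairwise unions and intersections of members of τ.
All pairwise intersections and unions checked — each lies in τ. Therefore τ satisfies (T1), (T2), (T3): it IS a topology on X.
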